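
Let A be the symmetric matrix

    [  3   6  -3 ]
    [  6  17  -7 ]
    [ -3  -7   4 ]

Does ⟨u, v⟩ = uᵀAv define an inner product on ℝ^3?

yes

Row-reducing A symmetrically gives the diagonal entries 3, 5, 4/5.
So there are 3 positive pivots.
Hence Q is positive definite.
⟨·,·⟩ is an inner product exactly when A is positive definite.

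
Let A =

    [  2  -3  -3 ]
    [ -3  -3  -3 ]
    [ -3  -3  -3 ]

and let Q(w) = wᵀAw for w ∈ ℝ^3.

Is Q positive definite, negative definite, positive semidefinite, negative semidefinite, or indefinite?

Symmetric row and column elimination reduces A to a congruent diagonal form with pivots 2, -15/2, 0.
Counting signs: 1 positive, 1 negative, 1 zero.
Hence Q is indefinite.

indefinite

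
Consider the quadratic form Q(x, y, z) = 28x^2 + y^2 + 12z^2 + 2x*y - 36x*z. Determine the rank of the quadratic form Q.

2

Write A = [[28, 1, -18], [1, 1, 0], [-18, 0, 12]].
Congruent diagonalization of A (simultaneous row and column reduction) yields pivots 28, 27/28, 0.
So there are 2 positive, 1 zero pivots.
The rank is the number of nonzero pivots: 2.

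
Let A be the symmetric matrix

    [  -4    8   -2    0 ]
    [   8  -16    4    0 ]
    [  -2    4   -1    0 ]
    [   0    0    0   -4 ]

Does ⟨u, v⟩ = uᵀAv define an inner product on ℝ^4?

Applying the same elementary operations to the rows and columns of A produces a congruent diagonal matrix with entries -4, 0, 0, -4.
Counting signs: 2 negative, 2 zero.
Hence Q is negative semidefinite.
⟨·,·⟩ is an inner product exactly when A is positive definite.

no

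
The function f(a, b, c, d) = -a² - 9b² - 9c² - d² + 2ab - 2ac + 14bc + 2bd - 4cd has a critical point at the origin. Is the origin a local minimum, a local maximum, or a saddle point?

The Hessian at the origin is H = [[-2, 2, -2, 0], [2, -18, 14, 2], [-2, 14, -18, -4], [0, 2, -4, -2]].
An LDLᵀ factorisation of H has diagonal entries -2, -16, -7, -6/7.
That gives 4 negative pivots.
H is negative definite, so the origin is a strict local maximum.

local maximum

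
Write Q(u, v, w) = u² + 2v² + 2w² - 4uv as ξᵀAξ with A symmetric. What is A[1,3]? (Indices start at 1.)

The coefficient of u·w in Q is 0. For a symmetric A this equals A[1,3] + A[3,1] = 2·A[1,3].
So A[1,3] = 0/2 = 0.

0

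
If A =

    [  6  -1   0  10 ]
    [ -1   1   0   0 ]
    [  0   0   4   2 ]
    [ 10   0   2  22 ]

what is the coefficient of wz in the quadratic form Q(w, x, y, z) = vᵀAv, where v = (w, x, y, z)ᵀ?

The coefficient of wz is A[1,4] + A[4,1] = 2·10 = 20.

20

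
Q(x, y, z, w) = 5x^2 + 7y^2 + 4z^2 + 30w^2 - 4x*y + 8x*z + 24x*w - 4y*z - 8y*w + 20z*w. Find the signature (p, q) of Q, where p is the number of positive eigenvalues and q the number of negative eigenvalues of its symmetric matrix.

(4, 0)

The associated matrix is A = [[5, -2, 4, 12], [-2, 7, -2, -4], [4, -2, 4, 10], [12, -4, 10, 30]].
Row-reducing A symmetrically gives the diagonal entries 5, 31/5, 24/31, 5/6.
So there are 4 positive pivots.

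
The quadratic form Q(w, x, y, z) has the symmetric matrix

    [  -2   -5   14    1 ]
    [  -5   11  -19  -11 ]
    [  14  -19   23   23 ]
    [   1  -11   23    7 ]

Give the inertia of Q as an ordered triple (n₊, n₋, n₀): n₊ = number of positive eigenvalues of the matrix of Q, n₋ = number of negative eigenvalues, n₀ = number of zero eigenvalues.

(2, 2, 0)

Applying the same elementary operations to the rows and columns of A produces a congruent diagonal matrix with entries -2, 47/2, -145/47, 12/145.
So there are 2 positive, 2 negative pivots.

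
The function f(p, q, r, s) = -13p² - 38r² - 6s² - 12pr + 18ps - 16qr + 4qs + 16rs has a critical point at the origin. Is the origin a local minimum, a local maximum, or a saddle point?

saddle point

The Hessian at the origin is H = [[-26, 0, -12, 18], [0, 0, -16, 4], [-12, -16, -76, 16], [18, 4, 16, -12]].
H is indefinite, so the origin is a saddle point.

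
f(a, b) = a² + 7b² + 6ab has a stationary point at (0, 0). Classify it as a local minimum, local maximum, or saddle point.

saddle point

The Hessian at the origin is H = [[2, 6], [6, 14]].
det H = 2·14 − (6)² = -8 < 0, so H is indefinite.
Therefore the origin is a saddle point.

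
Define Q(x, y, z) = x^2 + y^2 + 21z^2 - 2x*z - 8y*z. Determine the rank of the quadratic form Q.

The associated matrix is A = [[1, 0, -1], [0, 1, -4], [-1, -4, 21]].
Row-reducing A symmetrically gives the diagonal entries 1, 1, 4.
So there are 3 positive pivots.
The rank is the number of nonzero pivots: 3.

3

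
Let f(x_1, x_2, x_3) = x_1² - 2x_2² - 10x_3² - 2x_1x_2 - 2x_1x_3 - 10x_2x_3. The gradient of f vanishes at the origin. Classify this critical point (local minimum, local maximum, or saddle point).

The Hessian at the origin is H = [[2, -2, -2], [-2, -4, -10], [-2, -10, -20]].
An LDLᵀ factorisation of H has diagonal entries 2, -6, 2.
So there are 2 positive, 1 negative pivots.
H is indefinite, so the origin is a saddle point.

saddle point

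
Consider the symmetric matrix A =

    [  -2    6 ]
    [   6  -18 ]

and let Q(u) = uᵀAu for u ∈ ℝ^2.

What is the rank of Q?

Congruent diagonalization of A (simultaneous row and column reduction) yields pivots -2, 0.
So there are 1 negative, 1 zero pivots.
The rank is the number of nonzero pivots: 1.

1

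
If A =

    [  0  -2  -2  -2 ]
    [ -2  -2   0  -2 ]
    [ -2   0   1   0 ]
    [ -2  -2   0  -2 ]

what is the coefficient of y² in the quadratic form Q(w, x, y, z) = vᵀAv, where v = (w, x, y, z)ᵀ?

1

The coefficient of y² is the diagonal entry A[3,3] = 1.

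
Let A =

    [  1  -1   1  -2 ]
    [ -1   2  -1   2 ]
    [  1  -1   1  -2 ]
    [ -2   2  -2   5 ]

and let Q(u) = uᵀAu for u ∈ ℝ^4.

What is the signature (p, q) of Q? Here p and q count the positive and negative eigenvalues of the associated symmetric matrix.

Congruent diagonalization of A (simultaneous row and column reduction) yields pivots 1, 1, 0, 1.
So there are 3 positive, 1 zero pivots.

(3, 0)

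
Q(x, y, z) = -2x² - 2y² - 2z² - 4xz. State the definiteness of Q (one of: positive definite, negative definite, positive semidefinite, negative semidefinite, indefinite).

Write A = [[-2, 0, -2], [0, -2, 0], [-2, 0, -2]].
Row-reducing A symmetrically gives the diagonal entries -2, -2, 0.
So there are 2 negative, 1 zero pivots.
Hence Q is negative semidefinite.

negative semidefinite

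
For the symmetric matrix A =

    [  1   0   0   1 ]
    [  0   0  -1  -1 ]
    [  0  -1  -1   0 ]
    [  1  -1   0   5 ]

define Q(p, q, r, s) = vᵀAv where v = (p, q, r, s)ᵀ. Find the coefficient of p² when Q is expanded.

1

The coefficient of p² is the diagonal entry A[1,1] = 1.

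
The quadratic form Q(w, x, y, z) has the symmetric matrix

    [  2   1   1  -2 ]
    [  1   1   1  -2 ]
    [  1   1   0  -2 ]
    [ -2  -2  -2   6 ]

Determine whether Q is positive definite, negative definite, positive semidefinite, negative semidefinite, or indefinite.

indefinite

Row-reducing A symmetrically gives the diagonal entries 2, 1/2, -1, 2.
Counting signs: 3 positive, 1 negative.
Hence Q is indefinite.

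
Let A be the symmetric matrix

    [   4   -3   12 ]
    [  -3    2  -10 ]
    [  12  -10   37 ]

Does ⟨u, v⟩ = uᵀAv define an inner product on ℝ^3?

no

Row-reducing A symmetrically gives the diagonal entries 4, -1/4, 5.
That gives 2 positive, 1 negative pivots.
Hence Q is indefinite.
⟨·,·⟩ is an inner product exactly when A is positive definite.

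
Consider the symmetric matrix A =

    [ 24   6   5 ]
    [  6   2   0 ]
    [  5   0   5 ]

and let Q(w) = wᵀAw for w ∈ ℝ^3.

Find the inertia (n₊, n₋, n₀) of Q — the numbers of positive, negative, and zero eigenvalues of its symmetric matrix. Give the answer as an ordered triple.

(3, 0, 0)

An LDLᵀ factorisation of A has diagonal entries 24, 1/2, 5/6.
That gives 3 positive pivots.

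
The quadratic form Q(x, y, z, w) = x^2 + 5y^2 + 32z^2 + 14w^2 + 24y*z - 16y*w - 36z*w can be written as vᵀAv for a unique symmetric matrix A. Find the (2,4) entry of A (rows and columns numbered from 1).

-8

The coefficient of y·w in Q is -16. For a symmetric A this equals A[2,4] + A[4,2] = 2·A[2,4].
So A[2,4] = -16/2 = -8.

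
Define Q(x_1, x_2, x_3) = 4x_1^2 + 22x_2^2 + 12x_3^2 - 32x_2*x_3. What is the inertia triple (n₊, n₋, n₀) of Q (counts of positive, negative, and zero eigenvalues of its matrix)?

The associated matrix is A = [[4, 0, 0], [0, 22, -16], [0, -16, 12]].
Row-reducing A symmetrically gives the diagonal entries 4, 22, 4/11.
So there are 3 positive pivots.

(3, 0, 0)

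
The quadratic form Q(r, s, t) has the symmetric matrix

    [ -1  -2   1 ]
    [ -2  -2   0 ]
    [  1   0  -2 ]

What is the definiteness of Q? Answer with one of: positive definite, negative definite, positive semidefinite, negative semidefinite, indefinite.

Applying the same elementary operations to the rows and columns of A produces a congruent diagonal matrix with entries -1, 2, -3.
So there are 1 positive, 2 negative pivots.
Hence Q is indefinite.

indefinite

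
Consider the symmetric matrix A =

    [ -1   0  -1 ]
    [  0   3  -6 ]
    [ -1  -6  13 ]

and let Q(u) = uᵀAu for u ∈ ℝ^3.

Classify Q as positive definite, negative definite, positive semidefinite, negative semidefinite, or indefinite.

indefinite

An LDLᵀ factorisation of A has diagonal entries -1, 3, 2.
So there are 2 positive, 1 negative pivots.
Hence Q is indefinite.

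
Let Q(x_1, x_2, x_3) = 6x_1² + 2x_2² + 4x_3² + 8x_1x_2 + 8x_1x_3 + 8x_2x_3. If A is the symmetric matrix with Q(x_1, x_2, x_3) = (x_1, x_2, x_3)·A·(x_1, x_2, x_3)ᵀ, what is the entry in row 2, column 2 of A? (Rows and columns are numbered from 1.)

2

The coefficient of x_2² in Q is 2, and that is exactly A[2,2].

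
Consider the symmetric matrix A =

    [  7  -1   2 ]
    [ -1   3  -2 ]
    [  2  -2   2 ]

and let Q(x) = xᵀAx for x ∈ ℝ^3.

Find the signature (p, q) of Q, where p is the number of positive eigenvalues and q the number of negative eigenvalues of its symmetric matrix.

(3, 0)

Row-reducing A symmetrically gives the diagonal entries 7, 20/7, 2/5.
Counting signs: 3 positive.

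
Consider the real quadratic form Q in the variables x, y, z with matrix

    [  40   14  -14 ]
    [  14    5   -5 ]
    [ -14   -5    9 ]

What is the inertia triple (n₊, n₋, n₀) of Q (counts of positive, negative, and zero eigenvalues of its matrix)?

Congruent diagonalization of A (simultaneous row and column reduction) yields pivots 40, 1/10, 4.
So there are 3 positive pivots.

(3, 0, 0)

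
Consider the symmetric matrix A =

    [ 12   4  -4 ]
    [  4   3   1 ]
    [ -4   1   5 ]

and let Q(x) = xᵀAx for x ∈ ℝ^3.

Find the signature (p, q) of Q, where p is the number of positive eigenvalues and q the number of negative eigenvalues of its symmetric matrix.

(3, 0)

An LDLᵀ factorisation of A has diagonal entries 12, 5/3, 2/5.
So there are 3 positive pivots.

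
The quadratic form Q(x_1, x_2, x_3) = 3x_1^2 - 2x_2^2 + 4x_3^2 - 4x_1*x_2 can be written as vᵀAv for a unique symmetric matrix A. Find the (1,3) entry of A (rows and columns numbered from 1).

0

The coefficient of x_1·x_3 in Q is 0. For a symmetric A this equals A[1,3] + A[3,1] = 2·A[1,3].
So A[1,3] = 0/2 = 0.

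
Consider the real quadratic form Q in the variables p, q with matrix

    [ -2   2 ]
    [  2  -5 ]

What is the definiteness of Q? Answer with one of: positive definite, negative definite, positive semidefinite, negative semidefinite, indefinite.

negative definite

For the 2×2 matrix [[-2, 2], [2, -5]]: det = -2·-5 − (2)² = 6, trace = -7.
det > 0 so both eigenvalues share the sign of the trace; trace = -7 < 0 ⇒ both negative.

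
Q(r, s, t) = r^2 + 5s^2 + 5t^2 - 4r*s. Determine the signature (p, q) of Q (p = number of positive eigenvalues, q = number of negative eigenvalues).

The symmetric matrix is A = [[1, -2, 0], [-2, 5, 0], [0, 0, 5]].
Symmetric row and column elimination reduces A to a congruent diagonal form with pivots 1, 1, 5.
So there are 3 positive pivots.

(3, 0)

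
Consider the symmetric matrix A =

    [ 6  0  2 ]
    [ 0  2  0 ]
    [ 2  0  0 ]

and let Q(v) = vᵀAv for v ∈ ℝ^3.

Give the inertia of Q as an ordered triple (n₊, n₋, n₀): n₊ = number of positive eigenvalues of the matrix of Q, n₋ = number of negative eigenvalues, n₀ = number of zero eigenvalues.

(2, 1, 0)

Applying the same elementary operations to the rows and columns of A produces a congruent diagonal matrix with entries 6, 2, -2/3.
So there are 2 positive, 1 negative pivots.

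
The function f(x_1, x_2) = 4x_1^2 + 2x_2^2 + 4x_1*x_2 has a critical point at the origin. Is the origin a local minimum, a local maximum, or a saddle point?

The Hessian at the origin is H = [[8, 4], [4, 4]].
det H = 8·4 − (4)² = 16 > 0 and H[1,1] = 8 > 0, so H is positive definite.
Therefore the origin is a local minimum.

local minimum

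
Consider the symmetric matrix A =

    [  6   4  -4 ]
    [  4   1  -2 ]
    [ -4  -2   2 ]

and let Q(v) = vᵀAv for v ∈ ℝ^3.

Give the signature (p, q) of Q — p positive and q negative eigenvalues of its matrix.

Congruent diagonalization of A (simultaneous row and column reduction) yields pivots 6, -5/3, -2/5.
So there are 1 positive, 2 negative pivots.

(1, 2)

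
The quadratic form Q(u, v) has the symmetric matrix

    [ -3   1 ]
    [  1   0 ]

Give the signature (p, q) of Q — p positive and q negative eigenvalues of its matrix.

An LDLᵀ factorisation of A has diagonal entries -3, 1/3.
That gives 1 positive, 1 negative pivots.

(1, 1)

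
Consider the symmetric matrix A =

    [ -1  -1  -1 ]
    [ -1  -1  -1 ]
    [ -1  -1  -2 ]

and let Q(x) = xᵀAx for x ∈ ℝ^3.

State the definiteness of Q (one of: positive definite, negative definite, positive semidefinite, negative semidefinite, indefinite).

Symmetric row and column elimination reduces A to a congruent diagonal form with pivots -1, 0, -1.
So there are 2 negative, 1 zero pivots.
Hence Q is negative semidefinite.

negative semidefinite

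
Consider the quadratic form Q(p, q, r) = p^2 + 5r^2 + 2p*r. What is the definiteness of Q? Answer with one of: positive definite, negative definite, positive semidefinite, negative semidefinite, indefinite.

The symmetric matrix is A = [[1, 0, 1], [0, 0, 0], [1, 0, 5]].
Applying the same elementary operations to the rows and columns of A produces a congruent diagonal matrix with entries 1, 0, 4.
Counting signs: 2 positive, 1 zero.
Hence Q is positive semidefinite.

positive semidefinite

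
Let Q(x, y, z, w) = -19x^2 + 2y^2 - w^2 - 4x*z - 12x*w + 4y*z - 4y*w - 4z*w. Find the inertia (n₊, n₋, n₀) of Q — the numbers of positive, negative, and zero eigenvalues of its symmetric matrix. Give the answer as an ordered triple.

(1, 3, 0)

The associated matrix is A = [[-19, 0, -2, -6], [0, 2, 2, -2], [-2, 2, 0, -2], [-6, -2, -2, -1]].
Symmetric row and column elimination reduces A to a congruent diagonal form with pivots -19, 2, -34/19, -15/17.
So there are 1 positive, 3 negative pivots.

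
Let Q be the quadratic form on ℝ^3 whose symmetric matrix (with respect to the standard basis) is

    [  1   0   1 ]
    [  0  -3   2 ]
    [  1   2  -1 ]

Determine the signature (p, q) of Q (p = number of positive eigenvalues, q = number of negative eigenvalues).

(1, 2)

Applying the same elementary operations to the rows and columns of A produces a congruent diagonal matrix with entries 1, -3, -2/3.
So there are 1 positive, 2 negative pivots.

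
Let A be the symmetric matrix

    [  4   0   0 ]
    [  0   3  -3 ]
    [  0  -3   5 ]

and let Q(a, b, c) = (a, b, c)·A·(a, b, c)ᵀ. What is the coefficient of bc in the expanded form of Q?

-6

The coefficient of bc is A[2,3] + A[3,2] = 2·(-3) = -6.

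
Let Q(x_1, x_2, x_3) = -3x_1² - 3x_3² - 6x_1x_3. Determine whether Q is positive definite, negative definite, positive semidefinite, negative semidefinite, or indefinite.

negative semidefinite

Write A = [[-3, 0, -3], [0, 0, 0], [-3, 0, -3]].
Symmetric row and column elimination reduces A to a congruent diagonal form with pivots -3, 0, 0.
That gives 1 negative, 2 zero pivots.
Hence Q is negative semidefinite.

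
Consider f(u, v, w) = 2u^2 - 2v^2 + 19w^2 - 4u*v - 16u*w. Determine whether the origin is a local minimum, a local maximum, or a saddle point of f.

The Hessian at the origin is H = [[4, -4, -16], [-4, -4, 0], [-16, 0, 38]].
An LDLᵀ factorisation of H has diagonal entries 4, -8, 6.
So there are 2 positive, 1 negative pivots.
H is indefinite, so the origin is a saddle point.

saddle point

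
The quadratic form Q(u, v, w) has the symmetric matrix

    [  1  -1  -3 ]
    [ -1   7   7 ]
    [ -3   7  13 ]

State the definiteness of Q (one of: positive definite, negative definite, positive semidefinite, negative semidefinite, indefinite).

Congruent diagonalization of A (simultaneous row and column reduction) yields pivots 1, 6, 4/3.
Counting signs: 3 positive.
Hence Q is positive definite.

positive definite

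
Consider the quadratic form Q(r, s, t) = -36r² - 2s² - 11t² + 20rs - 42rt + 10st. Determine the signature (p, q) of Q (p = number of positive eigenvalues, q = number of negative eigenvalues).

The associated matrix is A = [[-36, 10, -21], [10, -2, 5], [-21, 5, -11]].
Applying the same elementary operations to the rows and columns of A produces a congruent diagonal matrix with entries -36, 7/9, 5/14.
Counting signs: 2 positive, 1 negative.

(2, 1)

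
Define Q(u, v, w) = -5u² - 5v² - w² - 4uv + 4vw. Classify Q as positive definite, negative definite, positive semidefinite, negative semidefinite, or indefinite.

The associated matrix is A = [[-5, -2, 0], [-2, -5, 2], [0, 2, -1]].
Applying the same elementary operations to the rows and columns of A produces a congruent diagonal matrix with entries -5, -21/5, -1/21.
Counting signs: 3 negative.
Hence Q is negative definite.

negative definite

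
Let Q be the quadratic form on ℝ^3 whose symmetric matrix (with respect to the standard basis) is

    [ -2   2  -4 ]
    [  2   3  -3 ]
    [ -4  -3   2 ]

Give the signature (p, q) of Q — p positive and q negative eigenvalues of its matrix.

Symmetric row and column elimination reduces A to a congruent diagonal form with pivots -2, 5, 1/5.
So there are 2 positive, 1 negative pivots.

(2, 1)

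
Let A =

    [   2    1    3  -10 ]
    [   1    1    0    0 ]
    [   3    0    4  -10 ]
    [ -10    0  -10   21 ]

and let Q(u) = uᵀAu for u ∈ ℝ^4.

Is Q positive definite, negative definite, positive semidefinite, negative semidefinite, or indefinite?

Symmetric row and column elimination reduces A to a congruent diagonal form with pivots 2, 1/2, -5, 1.
That gives 3 positive, 1 negative pivots.
Hence Q is indefinite.

indefinite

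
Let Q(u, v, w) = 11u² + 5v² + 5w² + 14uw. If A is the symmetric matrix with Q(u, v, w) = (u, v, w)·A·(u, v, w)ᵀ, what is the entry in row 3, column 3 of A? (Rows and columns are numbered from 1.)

The coefficient of w² in Q is 5, and that is exactly A[3,3].

5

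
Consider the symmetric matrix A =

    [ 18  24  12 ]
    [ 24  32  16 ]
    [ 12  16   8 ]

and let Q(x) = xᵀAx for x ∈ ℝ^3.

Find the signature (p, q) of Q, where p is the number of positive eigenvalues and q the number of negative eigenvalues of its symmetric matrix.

Row-reducing A symmetrically gives the diagonal entries 18, 0, 0.
Counting signs: 1 positive, 2 zero.

(1, 0)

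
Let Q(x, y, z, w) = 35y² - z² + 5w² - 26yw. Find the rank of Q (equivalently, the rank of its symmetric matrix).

The associated matrix is A = [[0, 0, 0, 0], [0, 35, 0, -13], [0, 0, -1, 0], [0, -13, 0, 5]].
Row-reducing A symmetrically gives the diagonal entries 0, 35, -1, 6/35.
That gives 2 positive, 1 negative, 1 zero pivots.
The rank is the number of nonzero pivots: 3.

3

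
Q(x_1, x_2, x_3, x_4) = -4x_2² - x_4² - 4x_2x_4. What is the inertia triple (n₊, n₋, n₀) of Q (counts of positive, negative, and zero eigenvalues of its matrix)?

(0, 1, 3)

Write A = [[0, 0, 0, 0], [0, -4, 0, -2], [0, 0, 0, 0], [0, -2, 0, -1]].
Applying the same elementary operations to the rows and columns of A produces a congruent diagonal matrix with entries 0, -4, 0, 0.
That gives 1 negative, 3 zero pivots.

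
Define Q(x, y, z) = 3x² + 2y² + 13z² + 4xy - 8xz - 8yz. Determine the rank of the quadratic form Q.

The symmetric matrix is A = [[3, 2, -4], [2, 2, -4], [-4, -4, 13]].
Congruent diagonalization of A (simultaneous row and column reduction) yields pivots 3, 2/3, 5.
That gives 3 positive pivots.
The rank is the number of nonzero pivots: 3.

3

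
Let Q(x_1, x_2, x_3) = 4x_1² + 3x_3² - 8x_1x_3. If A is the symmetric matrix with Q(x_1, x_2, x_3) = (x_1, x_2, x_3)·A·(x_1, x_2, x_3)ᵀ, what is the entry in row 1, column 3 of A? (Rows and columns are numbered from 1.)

-4

The coefficient of x_1·x_3 in Q is -8. For a symmetric A this equals A[1,3] + A[3,1] = 2·A[1,3].
So A[1,3] = -8/2 = -4.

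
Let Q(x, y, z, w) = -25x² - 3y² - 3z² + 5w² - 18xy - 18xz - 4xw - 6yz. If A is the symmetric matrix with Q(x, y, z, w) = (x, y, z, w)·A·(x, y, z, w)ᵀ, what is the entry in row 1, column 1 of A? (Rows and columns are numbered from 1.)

-25

The coefficient of x² in Q is -25, and that is exactly A[1,1].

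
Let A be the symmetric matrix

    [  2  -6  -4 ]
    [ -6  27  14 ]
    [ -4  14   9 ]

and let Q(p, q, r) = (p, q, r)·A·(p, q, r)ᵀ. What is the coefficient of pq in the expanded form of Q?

-12

The coefficient of pq is A[1,2] + A[2,1] = 2·(-6) = -12.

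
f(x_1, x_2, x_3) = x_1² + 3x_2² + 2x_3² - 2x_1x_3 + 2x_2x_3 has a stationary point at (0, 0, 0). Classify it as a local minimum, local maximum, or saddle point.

local minimum

The Hessian at the origin is H = [[2, 0, -2], [0, 6, 2], [-2, 2, 4]].
An LDLᵀ factorisation of H has diagonal entries 2, 6, 4/3.
So there are 3 positive pivots.
H is positive definite, so the origin is a strict local minimum.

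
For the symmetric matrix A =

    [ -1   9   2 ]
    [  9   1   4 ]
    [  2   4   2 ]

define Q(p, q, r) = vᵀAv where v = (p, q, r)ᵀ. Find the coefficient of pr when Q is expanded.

4

The coefficient of pr is A[1,3] + A[3,1] = 2·2 = 4.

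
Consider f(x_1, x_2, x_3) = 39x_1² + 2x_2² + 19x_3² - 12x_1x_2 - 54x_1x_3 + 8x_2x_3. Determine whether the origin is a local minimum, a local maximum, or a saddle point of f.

The Hessian at the origin is H = [[78, -12, -54], [-12, 4, 8], [-54, 8, 38]].
Congruent diagonalization of H (simultaneous row and column reduction) yields pivots 78, 28/13, 4/7.
That gives 3 positive pivots.
H is positive definite, so the origin is a strict local minimum.

local minimum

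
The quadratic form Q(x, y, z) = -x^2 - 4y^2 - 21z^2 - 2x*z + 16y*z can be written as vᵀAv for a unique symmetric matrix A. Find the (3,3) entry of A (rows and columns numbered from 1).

-21

The coefficient of z^2 in Q is -21, and that is exactly A[3,3].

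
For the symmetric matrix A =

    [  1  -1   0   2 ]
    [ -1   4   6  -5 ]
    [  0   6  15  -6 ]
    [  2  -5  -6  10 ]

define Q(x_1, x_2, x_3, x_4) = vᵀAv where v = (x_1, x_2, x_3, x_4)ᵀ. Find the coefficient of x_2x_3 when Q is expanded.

The coefficient of x_2x_3 is A[2,3] + A[3,2] = 2·6 = 12.

12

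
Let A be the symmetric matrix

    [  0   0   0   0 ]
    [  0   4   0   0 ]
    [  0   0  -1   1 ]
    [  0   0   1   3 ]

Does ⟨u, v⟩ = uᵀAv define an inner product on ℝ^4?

no

Congruent diagonalization of A (simultaneous row and column reduction) yields pivots 0, 4, -1, 4.
Counting signs: 2 positive, 1 negative, 1 zero.
Hence Q is indefinite.
⟨·,·⟩ is an inner product exactly when A is positive definite.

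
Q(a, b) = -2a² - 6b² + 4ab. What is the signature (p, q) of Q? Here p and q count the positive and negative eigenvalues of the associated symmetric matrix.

The symmetric matrix is A = [[-2, 2], [2, -6]].
Applying the same elementary operations to the rows and columns of A produces a congruent diagonal matrix with entries -2, -4.
Counting signs: 2 negative.

(0, 2)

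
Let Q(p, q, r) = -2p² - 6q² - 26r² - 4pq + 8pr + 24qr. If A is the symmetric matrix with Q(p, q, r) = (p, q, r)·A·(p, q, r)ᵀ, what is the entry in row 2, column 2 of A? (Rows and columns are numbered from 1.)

-6

The coefficient of q² in Q is -6, and that is exactly A[2,2].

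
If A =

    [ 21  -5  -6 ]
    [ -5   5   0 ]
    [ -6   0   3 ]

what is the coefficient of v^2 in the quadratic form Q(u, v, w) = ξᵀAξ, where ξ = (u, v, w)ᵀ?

The coefficient of v^2 is the diagonal entry A[2,2] = 5.

5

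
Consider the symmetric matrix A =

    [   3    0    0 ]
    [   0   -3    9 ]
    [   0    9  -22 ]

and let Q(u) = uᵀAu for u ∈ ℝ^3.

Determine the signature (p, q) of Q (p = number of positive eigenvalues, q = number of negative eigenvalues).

Symmetric row and column elimination reduces A to a congruent diagonal form with pivots 3, -3, 5.
Counting signs: 2 positive, 1 negative.

(2, 1)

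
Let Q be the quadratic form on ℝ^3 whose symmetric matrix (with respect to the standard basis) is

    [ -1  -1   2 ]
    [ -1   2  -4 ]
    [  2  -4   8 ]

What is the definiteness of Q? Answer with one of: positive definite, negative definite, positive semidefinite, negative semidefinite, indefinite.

Symmetric row and column elimination reduces A to a congruent diagonal form with pivots -1, 3, 0.
Counting signs: 1 positive, 1 negative, 1 zero.
Hence Q is indefinite.

indefinite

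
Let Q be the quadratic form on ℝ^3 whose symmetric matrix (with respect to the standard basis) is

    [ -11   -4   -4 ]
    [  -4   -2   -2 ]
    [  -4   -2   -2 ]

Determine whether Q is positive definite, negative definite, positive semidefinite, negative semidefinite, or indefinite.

Congruent diagonalization of A (simultaneous row and column reduction) yields pivots -11, -6/11, 0.
That gives 2 negative, 1 zero pivots.
Hence Q is negative semidefinite.

negative semidefinite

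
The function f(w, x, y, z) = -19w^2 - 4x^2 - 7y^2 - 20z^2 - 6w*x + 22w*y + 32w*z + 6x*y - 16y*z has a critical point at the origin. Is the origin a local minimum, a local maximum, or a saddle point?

local maximum

The Hessian at the origin is H = [[-38, -6, 22, 32], [-6, -8, 6, 0], [22, 6, -14, -16], [32, 0, -16, -40]].
Symmetric row and column elimination reduces H to a congruent diagonal form with pivots -38, -134/19, -24/67, -8.
So there are 4 negative pivots.
H is negative definite, so the origin is a strict local maximum.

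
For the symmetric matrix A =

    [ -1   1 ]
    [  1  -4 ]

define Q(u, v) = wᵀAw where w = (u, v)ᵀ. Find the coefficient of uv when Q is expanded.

The coefficient of uv is A[1,2] + A[2,1] = 2·1 = 2.

2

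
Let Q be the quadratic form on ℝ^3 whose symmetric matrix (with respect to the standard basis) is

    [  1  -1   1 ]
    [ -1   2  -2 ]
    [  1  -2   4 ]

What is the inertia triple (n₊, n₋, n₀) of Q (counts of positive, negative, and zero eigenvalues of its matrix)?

Symmetric row and column elimination reduces A to a congruent diagonal form with pivots 1, 1, 2.
That gives 3 positive pivots.

(3, 0, 0)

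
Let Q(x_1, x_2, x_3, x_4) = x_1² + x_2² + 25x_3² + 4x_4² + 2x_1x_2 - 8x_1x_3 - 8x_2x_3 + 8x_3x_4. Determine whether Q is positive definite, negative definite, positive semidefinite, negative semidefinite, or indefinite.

The symmetric matrix is A = [[1, 1, -4, 0], [1, 1, -4, 0], [-4, -4, 25, 4], [0, 0, 4, 4]].
Symmetric row and column elimination reduces A to a congruent diagonal form with pivots 1, 0, 9, 20/9.
Counting signs: 3 positive, 1 zero.
Hence Q is positive semidefinite.

positive semidefinite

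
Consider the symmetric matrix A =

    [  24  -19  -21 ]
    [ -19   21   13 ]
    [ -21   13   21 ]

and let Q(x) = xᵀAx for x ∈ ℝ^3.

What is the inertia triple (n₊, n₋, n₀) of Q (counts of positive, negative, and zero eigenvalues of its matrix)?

(3, 0, 0)

Symmetric row and column elimination reduces A to a congruent diagonal form with pivots 24, 143/24, 60/143.
So there are 3 positive pivots.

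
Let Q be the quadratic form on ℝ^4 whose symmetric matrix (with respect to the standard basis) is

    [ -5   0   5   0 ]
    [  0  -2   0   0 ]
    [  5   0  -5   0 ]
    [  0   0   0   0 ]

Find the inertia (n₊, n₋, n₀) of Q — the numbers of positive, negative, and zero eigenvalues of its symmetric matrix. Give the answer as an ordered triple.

Congruent diagonalization of A (simultaneous row and column reduction) yields pivots -5, -2, 0, 0.
Counting signs: 2 negative, 2 zero.

(0, 2, 2)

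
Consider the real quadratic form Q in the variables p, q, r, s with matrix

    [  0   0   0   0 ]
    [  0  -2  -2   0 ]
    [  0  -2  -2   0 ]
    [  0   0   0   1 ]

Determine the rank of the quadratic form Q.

2

Symmetric row and column elimination reduces A to a congruent diagonal form with pivots 0, -2, 0, 1.
Counting signs: 1 positive, 1 negative, 2 zero.
The rank is the number of nonzero pivots: 2.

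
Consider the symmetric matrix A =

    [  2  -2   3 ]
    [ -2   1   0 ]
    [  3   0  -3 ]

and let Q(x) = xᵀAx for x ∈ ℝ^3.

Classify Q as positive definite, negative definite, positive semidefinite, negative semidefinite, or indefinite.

indefinite

Symmetric row and column elimination reduces A to a congruent diagonal form with pivots 2, -1, 3/2.
That gives 2 positive, 1 negative pivots.
Hence Q is indefinite.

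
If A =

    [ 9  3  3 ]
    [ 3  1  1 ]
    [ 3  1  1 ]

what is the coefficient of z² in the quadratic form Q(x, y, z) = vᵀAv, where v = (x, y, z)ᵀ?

1

The coefficient of z² is the diagonal entry A[3,3] = 1.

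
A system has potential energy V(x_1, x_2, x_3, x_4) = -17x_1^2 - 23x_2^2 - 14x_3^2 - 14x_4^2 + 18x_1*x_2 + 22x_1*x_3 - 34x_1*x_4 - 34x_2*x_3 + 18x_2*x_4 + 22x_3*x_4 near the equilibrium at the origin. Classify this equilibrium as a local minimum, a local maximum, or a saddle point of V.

saddle point

The Hessian at the origin is H = [[-34, 18, 22, -34], [18, -46, -34, 18], [22, -34, -28, 22], [-34, 18, 22, -28]].
Row-reducing H symmetrically gives the diagonal entries -34, -620/17, -2/31, 6.
That gives 1 positive, 3 negative pivots.
H is indefinite, so the origin is a saddle point.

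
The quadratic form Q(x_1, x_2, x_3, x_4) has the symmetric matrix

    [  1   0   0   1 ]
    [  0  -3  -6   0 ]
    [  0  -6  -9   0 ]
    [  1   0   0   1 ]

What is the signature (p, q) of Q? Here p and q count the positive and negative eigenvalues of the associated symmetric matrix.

(2, 1)

Symmetric row and column elimination reduces A to a congruent diagonal form with pivots 1, -3, 3, 0.
That gives 2 positive, 1 negative, 1 zero pivots.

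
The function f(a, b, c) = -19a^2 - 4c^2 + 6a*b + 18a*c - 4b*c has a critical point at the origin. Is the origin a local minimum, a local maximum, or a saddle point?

The Hessian at the origin is H = [[-38, 6, 18], [6, 0, -4], [18, -4, -8]].
Row-reducing H symmetrically gives the diagonal entries -38, 18/19, -8/9.
Counting signs: 1 positive, 2 negative.
H is indefinite, so the origin is a saddle point.

saddle point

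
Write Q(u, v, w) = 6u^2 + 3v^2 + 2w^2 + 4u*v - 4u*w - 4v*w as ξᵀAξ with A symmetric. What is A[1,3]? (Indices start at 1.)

The coefficient of u·w in Q is -4. For a symmetric A this equals A[1,3] + A[3,1] = 2·A[1,3].
So A[1,3] = -4/2 = -2.

-2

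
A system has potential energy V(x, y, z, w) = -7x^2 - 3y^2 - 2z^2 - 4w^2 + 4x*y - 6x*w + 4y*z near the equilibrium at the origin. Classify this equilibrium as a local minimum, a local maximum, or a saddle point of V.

local maximum

The Hessian at the origin is H = [[-14, 4, 0, -6], [4, -6, 4, 0], [0, 4, -4, 0], [-6, 0, 0, -8]].
Congruent diagonalization of H (simultaneous row and column reduction) yields pivots -14, -34/7, -12/17, -2.
So there are 4 negative pivots.
H is negative definite, so the origin is a strict local maximum.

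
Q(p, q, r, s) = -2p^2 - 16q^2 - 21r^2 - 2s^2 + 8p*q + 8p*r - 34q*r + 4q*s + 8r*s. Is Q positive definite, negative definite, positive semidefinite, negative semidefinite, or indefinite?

The symmetric matrix of Q is A = [[-2, 4, 4, 0], [4, -16, -17, 2], [4, -17, -21, 4], [0, 2, 4, -2]].
Leading principal minors: Δ_1 = -2, Δ_2 = 16, Δ_3 = -46, Δ_4 = 20.
The signs alternate starting with Δ_1 < 0, so by Sylvester's criterion Q is negative definite.

negative definite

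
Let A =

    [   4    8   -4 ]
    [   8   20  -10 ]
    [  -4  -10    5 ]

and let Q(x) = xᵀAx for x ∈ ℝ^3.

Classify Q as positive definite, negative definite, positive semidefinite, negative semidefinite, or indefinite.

Row-reducing A symmetrically gives the diagonal entries 4, 4, 0.
Counting signs: 2 positive, 1 zero.
Hence Q is positive semidefinite.

positive semidefinite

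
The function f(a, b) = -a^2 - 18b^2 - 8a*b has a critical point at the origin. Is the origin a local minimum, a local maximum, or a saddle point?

local maximum

The Hessian at the origin is H = [[-2, -8], [-8, -36]].
det H = -2·-36 − (-8)² = 8 > 0 and H[1,1] = -2 < 0, so H is negative definite.
Therefore the origin is a local maximum.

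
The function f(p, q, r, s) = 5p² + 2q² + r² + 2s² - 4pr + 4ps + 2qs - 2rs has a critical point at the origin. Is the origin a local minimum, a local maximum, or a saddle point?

local minimum

The Hessian at the origin is H = [[10, 0, -4, 4], [0, 4, 0, 2], [-4, 0, 2, -2], [4, 2, -2, 4]].
Symmetric row and column elimination reduces H to a congruent diagonal form with pivots 10, 4, 2/5, 1.
Counting signs: 4 positive.
H is positive definite, so the origin is a strict local minimum.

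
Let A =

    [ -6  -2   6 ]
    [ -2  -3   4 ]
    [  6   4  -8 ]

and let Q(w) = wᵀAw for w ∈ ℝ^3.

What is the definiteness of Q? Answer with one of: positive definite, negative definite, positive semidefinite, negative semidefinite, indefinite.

negative definite

An LDLᵀ factorisation of A has diagonal entries -6, -7/3, -2/7.
Counting signs: 3 negative.
Hence Q is negative definite.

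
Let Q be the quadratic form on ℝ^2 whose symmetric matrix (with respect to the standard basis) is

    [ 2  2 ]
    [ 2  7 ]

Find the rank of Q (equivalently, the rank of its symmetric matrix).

2

Applying the same elementary operations to the rows and columns of A produces a congruent diagonal matrix with entries 2, 5.
That gives 2 positive pivots.
The rank is the number of nonzero pivots: 2.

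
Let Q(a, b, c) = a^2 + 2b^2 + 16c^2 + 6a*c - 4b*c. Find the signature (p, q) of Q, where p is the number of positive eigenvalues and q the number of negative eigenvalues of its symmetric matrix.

The associated matrix is A = [[1, 0, 3], [0, 2, -2], [3, -2, 16]].
Congruent diagonalization of A (simultaneous row and column reduction) yields pivots 1, 2, 5.
So there are 3 positive pivots.

(3, 0)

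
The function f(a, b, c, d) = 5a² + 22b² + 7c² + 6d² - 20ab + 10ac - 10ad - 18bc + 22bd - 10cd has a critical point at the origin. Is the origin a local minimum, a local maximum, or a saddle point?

local minimum

The Hessian at the origin is H = [[10, -20, 10, -10], [-20, 44, -18, 22], [10, -18, 14, -10], [-10, 22, -10, 12]].
Applying the same elementary operations to the rows and columns of H produces a congruent diagonal matrix with entries 10, 4, 3, 2/3.
That gives 4 positive pivots.
H is positive definite, so the origin is a strict local minimum.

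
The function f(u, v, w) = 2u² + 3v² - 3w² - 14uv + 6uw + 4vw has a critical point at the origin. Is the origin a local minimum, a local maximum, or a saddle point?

saddle point

The Hessian at the origin is H = [[4, -14, 6], [-14, 6, 4], [6, 4, -6]].
Row-reducing H symmetrically gives the diagonal entries 4, -43, -20/43.
So there are 1 positive, 2 negative pivots.
H is indefinite, so the origin is a saddle point.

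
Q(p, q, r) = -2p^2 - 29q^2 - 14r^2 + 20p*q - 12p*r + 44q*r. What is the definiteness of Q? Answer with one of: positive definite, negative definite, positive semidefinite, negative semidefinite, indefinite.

indefinite

The symmetric matrix is A = [[-2, 10, -6], [10, -29, 22], [-6, 22, -14]].
Applying the same elementary operations to the rows and columns of A produces a congruent diagonal matrix with entries -2, 21, 20/21.
That gives 2 positive, 1 negative pivots.
Hence Q is indefinite.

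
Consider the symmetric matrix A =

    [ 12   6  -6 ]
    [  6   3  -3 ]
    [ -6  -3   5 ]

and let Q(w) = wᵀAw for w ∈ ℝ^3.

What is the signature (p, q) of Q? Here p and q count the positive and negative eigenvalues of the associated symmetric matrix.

(2, 0)

Congruent diagonalization of A (simultaneous row and column reduction) yields pivots 12, 0, 2.
So there are 2 positive, 1 zero pivots.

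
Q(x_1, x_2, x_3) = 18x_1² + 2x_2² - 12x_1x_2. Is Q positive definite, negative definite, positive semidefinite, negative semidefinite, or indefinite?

The associated matrix is A = [[18, -6, 0], [-6, 2, 0], [0, 0, 0]].
Applying the same elementary operations to the rows and columns of A produces a congruent diagonal matrix with entries 18, 0, 0.
So there are 1 positive, 2 zero pivots.
Hence Q is positive semidefinite.

positive semidefinite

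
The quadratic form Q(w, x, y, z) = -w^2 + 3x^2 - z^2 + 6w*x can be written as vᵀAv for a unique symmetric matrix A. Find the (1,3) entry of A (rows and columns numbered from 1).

0

The coefficient of w·y in Q is 0. For a symmetric A this equals A[1,3] + A[3,1] = 2·A[1,3].
So A[1,3] = 0/2 = 0.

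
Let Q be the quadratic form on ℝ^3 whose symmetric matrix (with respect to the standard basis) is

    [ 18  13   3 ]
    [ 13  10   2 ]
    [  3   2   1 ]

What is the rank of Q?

An LDLᵀ factorisation of A has diagonal entries 18, 11/18, 5/11.
Counting signs: 3 positive.
The rank is the number of nonzero pivots: 3.

3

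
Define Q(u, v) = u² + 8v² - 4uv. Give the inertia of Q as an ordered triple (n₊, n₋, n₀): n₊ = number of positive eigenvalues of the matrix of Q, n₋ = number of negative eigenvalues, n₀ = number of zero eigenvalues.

(2, 0, 0)

The associated matrix is A = [[1, -2], [-2, 8]].
Congruent diagonalization of A (simultaneous row and column reduction) yields pivots 1, 4.
Counting signs: 2 positive.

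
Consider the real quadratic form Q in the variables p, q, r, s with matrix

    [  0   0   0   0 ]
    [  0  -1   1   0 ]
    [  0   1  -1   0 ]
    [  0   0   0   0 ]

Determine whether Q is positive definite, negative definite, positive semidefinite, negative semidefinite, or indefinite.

negative semidefinite

Row-reducing A symmetrically gives the diagonal entries 0, -1, 0, 0.
Counting signs: 1 negative, 3 zero.
Hence Q is negative semidefinite.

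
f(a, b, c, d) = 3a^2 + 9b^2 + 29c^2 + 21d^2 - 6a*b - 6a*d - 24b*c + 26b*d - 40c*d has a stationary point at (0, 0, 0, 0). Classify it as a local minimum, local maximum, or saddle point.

The Hessian at the origin is H = [[6, -6, 0, -6], [-6, 18, -24, 26], [0, -24, 58, -40], [-6, 26, -40, 42]].
Row-reducing H symmetrically gives the diagonal entries 6, 12, 10, 8/3.
That gives 4 positive pivots.
H is positive definite, so the origin is a strict local minimum.

local minimum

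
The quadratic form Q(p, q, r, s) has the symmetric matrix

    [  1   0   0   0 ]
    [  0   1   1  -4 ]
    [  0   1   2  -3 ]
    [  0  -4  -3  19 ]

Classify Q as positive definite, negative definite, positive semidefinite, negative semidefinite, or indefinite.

positive definite

Leading principal minors: Δ_1 = 1, Δ_2 = 1, Δ_3 = 1, Δ_4 = 2.
All leading principal minors are positive, so by Sylvester's criterion Q is positive definite.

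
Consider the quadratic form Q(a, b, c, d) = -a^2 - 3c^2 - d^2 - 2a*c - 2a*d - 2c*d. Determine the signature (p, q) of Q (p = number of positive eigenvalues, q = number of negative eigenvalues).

The symmetric matrix is A = [[-1, 0, -1, -1], [0, 0, 0, 0], [-1, 0, -3, -1], [-1, 0, -1, -1]].
Row-reducing A symmetrically gives the diagonal entries -1, 0, -2, 0.
That gives 2 negative, 2 zero pivots.

(0, 2)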